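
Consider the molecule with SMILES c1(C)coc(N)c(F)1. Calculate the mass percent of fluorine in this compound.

Atom tally by fragment:
  furan ring core → C:4 H:4 O:1
  (− 3 ring H displaced by substituents)
  + CH3 → C:1 H:3
  + NH2 → N:1 H:2
  + F → F:1
Element totals:
  C: 5
  H: 6
  F: 1
  N: 1
  O: 1
Molecular formula: C5H6FNO.
Molar mass = 115.107 g/mol.
Mass from F: 1 × 18.998 = 18.998 g/mol.
%F = 18.998 / 115.107 × 100 = 16.50%.

16.50%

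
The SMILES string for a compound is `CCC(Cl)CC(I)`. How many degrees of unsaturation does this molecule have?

0

Atom tally by fragment:
  CH3 → C:1 H:3
  CH2 → C:1 H:2
  CH(Cl) → C:1 H:1 Cl:1
  CH2 → C:1 H:2
  CH2I → C:1 H:2 I:1
Element totals:
  C: 5
  H: 10
  Cl: 1
  I: 1
Molecular formula: C5H10ClI.
DoU = (2C + 2 + N − H − X) / 2 = (2·5 + 2 + 0 − 10 − 2) / 2 = 0.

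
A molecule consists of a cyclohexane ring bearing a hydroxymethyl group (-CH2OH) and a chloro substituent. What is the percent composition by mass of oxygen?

10.76%

Atom tally by fragment:
  cyclohexane ring core → C:6 H:12
  (− 2 ring H displaced by substituents)
  + CH2OH → C:1 H:3 O:1
  + Cl → Cl:1
Element totals:
  C: 7
  H: 13
  Cl: 1
  O: 1
Molecular formula: C7H13ClO.
Molar mass = 148.630 g/mol.
Mass from O: 1 × 15.999 = 15.999 g/mol.
%O = 15.999 / 148.630 × 100 = 10.76%.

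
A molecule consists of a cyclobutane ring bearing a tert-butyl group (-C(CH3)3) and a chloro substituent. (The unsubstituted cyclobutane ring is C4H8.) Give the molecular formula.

Atom tally by fragment:
  cyclobutane ring core → C:4 H:8
  (− 2 ring H displaced by substituents)
  + C(CH3)3 → C:4 H:9
  + Cl → Cl:1
Element totals:
  C: 8
  H: 15
  Cl: 1

C8H15Cl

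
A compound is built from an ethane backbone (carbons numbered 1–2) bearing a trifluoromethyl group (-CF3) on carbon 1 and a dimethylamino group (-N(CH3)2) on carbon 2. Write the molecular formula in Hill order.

C5H10F3N

Atom tally by fragment:
  F3CCH2 → C:2 H:2 F:3
  CH2N(CH3)2 → C:3 H:8 N:1
Element totals:
  C: 5
  H: 10
  F: 3
  N: 1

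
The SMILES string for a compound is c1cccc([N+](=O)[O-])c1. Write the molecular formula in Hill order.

Atom tally by fragment:
  benzene ring core → C:6 H:6
  (− 1 ring H displaced by substituents)
  + NO2 → N:1 O:2
Element totals:
  C: 6
  H: 5
  N: 1
  O: 2

C6H5NO2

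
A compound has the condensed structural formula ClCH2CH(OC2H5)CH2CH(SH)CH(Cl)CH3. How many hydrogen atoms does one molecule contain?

Atom tally by fragment:
  ClCH2 → C:1 H:2 Cl:1
  CH(OC2H5) → C:3 H:6 O:1
  CH2 → C:1 H:2
  CH(SH) → C:1 H:2 S:1
  CH(Cl) → C:1 H:1 Cl:1
  CH3 → C:1 H:3
Element totals:
  C: 8
  H: 16
  Cl: 2
  O: 1
  S: 1

16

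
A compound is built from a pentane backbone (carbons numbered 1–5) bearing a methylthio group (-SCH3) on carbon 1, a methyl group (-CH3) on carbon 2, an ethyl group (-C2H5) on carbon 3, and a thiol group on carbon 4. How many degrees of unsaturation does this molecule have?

Atom tally by fragment:
  CH3SCH2 → C:2 H:5 S:1
  CH(CH3) → C:2 H:4
  CH(C2H5) → C:3 H:6
  CH(SH) → C:1 H:2 S:1
  CH3 → C:1 H:3
Element totals:
  C: 9
  H: 20
  S: 2
Molecular formula: C9H20S2.
DoU = (2C + 2 + N − H − X) / 2 = (2·9 + 2 + 0 − 20 − 0) / 2 = 0.

0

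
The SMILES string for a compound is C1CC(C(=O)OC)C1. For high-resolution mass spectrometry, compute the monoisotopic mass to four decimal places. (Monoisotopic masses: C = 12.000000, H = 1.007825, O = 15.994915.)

Atom tally by fragment:
  cyclobutane ring core → C:4 H:8
  (− 1 ring H displaced by substituents)
  + COOCH3 → C:2 H:3 O:2
Element totals:
  C: 6
  H: 10
  O: 2
Molecular formula: C6H10O2.
  M = 6(12.0) + 10(1.007825) + 2(15.994915)
    = 72.000000 + 10.078250 + 31.989830 = 114.068080

114.0681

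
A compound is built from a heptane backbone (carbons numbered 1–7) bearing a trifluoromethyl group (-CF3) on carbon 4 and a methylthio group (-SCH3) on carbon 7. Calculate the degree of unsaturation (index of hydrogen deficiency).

Atom tally by fragment:
  CH3 → C:1 H:3
  CH2 → C:1 H:2
  CH2 → C:1 H:2
  CH(CF3) → C:2 H:1 F:3
  CH2 → C:1 H:2
  CH2 → C:1 H:2
  CH2SCH3 → C:2 H:5 S:1
Element totals:
  C: 9
  H: 17
  F: 3
  S: 1
Molecular formula: C9H17F3S.
DoU = (2C + 2 + N − H − X) / 2 = (2·9 + 2 + 0 − 17 − 3) / 2 = 0.

0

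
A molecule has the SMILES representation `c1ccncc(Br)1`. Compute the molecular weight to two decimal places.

158.00 g/mol

Atom tally by fragment:
  pyridine ring core → C:5 H:5 N:1
  (− 1 ring H displaced by substituents)
  + Br → Br:1
Element totals:
  C: 5
  H: 4
  Br: 1
  N: 1
Molecular formula: C5H4BrN.
  M = 5(12.011) + 4(1.008) + 79.904 + 14.007
    = 60.055 + 4.032 + 79.904 + 14.007 = 157.998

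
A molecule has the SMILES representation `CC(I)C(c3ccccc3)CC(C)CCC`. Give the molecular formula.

C15H23I

Atom tally by fragment:
  CH3 → C:1 H:3
  CH(I) → C:1 H:1 I:1
  CH(C6H5) → C:7 H:6
  CH2 → C:1 H:2
  CH(CH3) → C:2 H:4
  CH2 → C:1 H:2
  CH2 → C:1 H:2
  CH3 → C:1 H:3
Element totals:
  C: 15
  H: 23
  I: 1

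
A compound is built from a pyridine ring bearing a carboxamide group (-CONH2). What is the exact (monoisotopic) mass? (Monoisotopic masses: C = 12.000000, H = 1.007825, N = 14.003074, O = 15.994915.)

122.0480

Atom tally by fragment:
  pyridine ring core → C:5 H:5 N:1
  (− 1 ring H displaced by substituents)
  + CONH2 → C:1 H:2 O:1 N:1
Element totals:
  C: 6
  H: 6
  N: 2
  O: 1
Molecular formula: C6H6N2O.
  M = 6(12.0) + 6(1.007825) + 2(14.003074) + 15.994915
    = 72.000000 + 6.046950 + 28.006148 + 15.994915 = 122.048013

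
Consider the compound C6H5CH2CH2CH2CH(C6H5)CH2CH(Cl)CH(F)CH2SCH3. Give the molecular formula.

Atom tally by fragment:
  C6H5CH2 → C:7 H:7
  CH2 → C:1 H:2
  CH2 → C:1 H:2
  CH(C6H5) → C:7 H:6
  CH2 → C:1 H:2
  CH(Cl) → C:1 H:1 Cl:1
  CH(F) → C:1 H:1 F:1
  CH2SCH3 → C:2 H:5 S:1
Element totals:
  C: 21
  H: 26
  Cl: 1
  F: 1
  S: 1

C21H26ClFS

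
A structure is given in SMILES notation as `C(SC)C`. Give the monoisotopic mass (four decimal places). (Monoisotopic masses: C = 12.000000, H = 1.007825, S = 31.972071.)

76.0347

Atom tally by fragment:
  CH3SCH2 → C:2 H:5 S:1
  CH3 → C:1 H:3
Element totals:
  C: 3
  H: 8
  S: 1
Molecular formula: C3H8S.
  M = 3(12.0) + 8(1.007825) + 31.972071
    = 36.000000 + 8.062600 + 31.972071 = 76.034671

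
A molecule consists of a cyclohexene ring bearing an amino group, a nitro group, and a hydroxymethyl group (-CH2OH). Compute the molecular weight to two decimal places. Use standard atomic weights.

172.18 g/mol

Atom tally by fragment:
  cyclohexene ring core → C:6 H:10
  (− 3 ring H displaced by substituents)
  + NH2 → N:1 H:2
  + NO2 → N:1 O:2
  + CH2OH → C:1 H:3 O:1
Element totals:
  C: 7
  H: 12
  N: 2
  O: 3
Molecular formula: C7H12N2O3.
  M = 7(12.011) + 12(1.008) + 2(14.007) + 3(15.999)
    = 84.077 + 12.096 + 28.014 + 47.997 = 172.184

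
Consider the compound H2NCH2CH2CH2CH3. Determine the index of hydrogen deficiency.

0

Atom tally by fragment:
  H2NCH2 → C:1 H:4 N:1
  CH2 → C:1 H:2
  CH2 → C:1 H:2
  CH3 → C:1 H:3
Element totals:
  C: 4
  H: 11
  N: 1
Molecular formula: C4H11N.
DoU = (2C + 2 + N − H − X) / 2 = (2·4 + 2 + 1 − 11 − 0) / 2 = 0.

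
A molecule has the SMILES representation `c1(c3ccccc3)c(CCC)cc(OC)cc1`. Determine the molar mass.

Atom tally by fragment:
  benzene ring core → C:6 H:6
  (− 3 ring H displaced by substituents)
  + C6H5 → C:6 H:5
  + CH2CH2CH3 → C:3 H:7
  + OCH3 → C:1 H:3 O:1
Element totals:
  C: 16
  H: 18
  O: 1
Molecular formula: C16H18O.
  M = 16(12.011) + 18(1.008) + 15.999
    = 192.176 + 18.144 + 15.999 = 226.319

226.32 g/mol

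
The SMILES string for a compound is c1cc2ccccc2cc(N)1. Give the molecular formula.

Atom tally by fragment:
  naphthalene ring system core → C:10 H:8
  (− 1 ring H displaced by substituents)
  + NH2 → N:1 H:2
Element totals:
  C: 10
  H: 9
  N: 1

C10H9N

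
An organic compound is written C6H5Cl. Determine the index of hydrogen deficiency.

4

Atom tally by fragment:
  benzene ring core → C:6 H:6
  (− 1 ring H displaced by substituents)
  + Cl → Cl:1
Element totals:
  C: 6
  H: 5
  Cl: 1
Molecular formula: C6H5Cl.
DoU = (2C + 2 + N − H − X) / 2 = (2·6 + 2 + 0 − 5 − 1) / 2 = 4.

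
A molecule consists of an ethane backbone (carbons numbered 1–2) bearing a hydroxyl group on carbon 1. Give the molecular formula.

Atom tally by fragment:
  HOCH2 → C:1 H:3 O:1
  CH3 → C:1 H:3
Element totals:
  C: 2
  H: 6
  O: 1

C2H6O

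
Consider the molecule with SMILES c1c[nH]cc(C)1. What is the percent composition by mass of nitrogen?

Atom tally by fragment:
  pyrrole ring core → C:4 H:5 N:1
  (− 1 ring H displaced by substituents)
  + CH3 → C:1 H:3
Element totals:
  C: 5
  H: 7
  N: 1
Molecular formula: C5H7N.
Molar mass = 81.118 g/mol.
Mass from N: 1 × 14.007 = 14.007 g/mol.
%N = 14.007 / 81.118 × 100 = 17.27%.

17.27%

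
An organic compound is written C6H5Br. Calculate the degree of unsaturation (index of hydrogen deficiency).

Atom tally by fragment:
  benzene ring core → C:6 H:6
  (− 1 ring H displaced by substituents)
  + Br → Br:1
Element totals:
  C: 6
  H: 5
  Br: 1
Molecular formula: C6H5Br.
DoU = (2C + 2 + N − H − X) / 2 = (2·6 + 2 + 0 − 5 − 1) / 2 = 4.

4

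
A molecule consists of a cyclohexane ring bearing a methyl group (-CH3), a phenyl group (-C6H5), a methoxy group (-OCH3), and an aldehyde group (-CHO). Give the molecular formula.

C15H20O2

Atom tally by fragment:
  cyclohexane ring core → C:6 H:12
  (− 4 ring H displaced by substituents)
  + CH3 → C:1 H:3
  + C6H5 → C:6 H:5
  + OCH3 → C:1 H:3 O:1
  + CHO → C:1 H:1 O:1
Element totals:
  C: 15
  H: 20
  O: 2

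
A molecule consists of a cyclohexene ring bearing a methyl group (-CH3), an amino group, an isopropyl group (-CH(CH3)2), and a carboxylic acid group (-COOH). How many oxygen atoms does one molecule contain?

Atom tally by fragment:
  cyclohexene ring core → C:6 H:10
  (− 4 ring H displaced by substituents)
  + CH3 → C:1 H:3
  + NH2 → N:1 H:2
  + CH(CH3)2 → C:3 H:7
  + COOH → C:1 H:1 O:2
Element totals:
  C: 11
  H: 19
  N: 1
  O: 2

2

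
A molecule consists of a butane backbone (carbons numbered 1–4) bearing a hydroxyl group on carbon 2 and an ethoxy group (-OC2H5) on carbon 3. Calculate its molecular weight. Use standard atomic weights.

Atom tally by fragment:
  CH3 → C:1 H:3
  CH(OH) → C:1 H:2 O:1
  CH(OC2H5) → C:3 H:6 O:1
  CH3 → C:1 H:3
Element totals:
  C: 6
  H: 14
  O: 2
Molecular formula: C6H14O2.
  M = 6(12.011) + 14(1.008) + 2(15.999)
    = 72.066 + 14.112 + 31.998 = 118.176

118.18 g/mol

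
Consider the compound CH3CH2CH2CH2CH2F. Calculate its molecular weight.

Element totals:
  C: 5
  H: 11
  F: 1
Molecular formula: C5H11F.
  M = 5(12.011) + 11(1.008) + 18.998
    = 60.055 + 11.088 + 18.998 = 90.141

90.14 g/mol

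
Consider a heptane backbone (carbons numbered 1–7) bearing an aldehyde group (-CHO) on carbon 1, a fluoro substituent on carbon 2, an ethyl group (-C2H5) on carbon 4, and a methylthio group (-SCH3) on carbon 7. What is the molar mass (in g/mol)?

220.35 g/mol

Atom tally by fragment:
  OHCCH2 → C:2 H:3 O:1
  CH(F) → C:1 H:1 F:1
  CH2 → C:1 H:2
  CH(C2H5) → C:3 H:6
  CH2 → C:1 H:2
  CH2 → C:1 H:2
  CH2SCH3 → C:2 H:5 S:1
Element totals:
  C: 11
  H: 21
  F: 1
  O: 1
  S: 1
Molecular formula: C11H21FOS.
  M = 11(12.011) + 21(1.008) + 18.998 + 15.999 + 32.06
    = 132.121 + 21.168 + 18.998 + 15.999 + 32.060 = 220.346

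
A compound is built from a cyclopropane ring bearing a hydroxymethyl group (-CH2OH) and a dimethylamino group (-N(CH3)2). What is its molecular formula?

C6H13NO

Atom tally by fragment:
  cyclopropane ring core → C:3 H:6
  (− 2 ring H displaced by substituents)
  + CH2OH → C:1 H:3 O:1
  + N(CH3)2 → N:1 C:2 H:6
Element totals:
  C: 6
  H: 13
  N: 1
  O: 1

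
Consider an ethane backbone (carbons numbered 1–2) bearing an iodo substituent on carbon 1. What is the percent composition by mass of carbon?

Atom tally by fragment:
  ICH2 → C:1 H:2 I:1
  CH3 → C:1 H:3
Element totals:
  C: 2
  H: 5
  I: 1
Molecular formula: C2H5I.
Molar mass = 155.966 g/mol.
Mass from C: 2 × 12.011 = 24.022 g/mol.
%C = 24.022 / 155.966 × 100 = 15.40%.

15.40%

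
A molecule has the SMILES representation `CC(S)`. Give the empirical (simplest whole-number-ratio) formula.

Atom tally by fragment:
  CH3 → C:1 H:3
  CH2SH → C:1 H:3 S:1
Element totals:
  C: 2
  H: 6
  S: 1
Molecular formula: C2H6S.
gcd of subscripts (2, 6, 1) = 1, so the empirical formula equals the molecular formula.

C2H6S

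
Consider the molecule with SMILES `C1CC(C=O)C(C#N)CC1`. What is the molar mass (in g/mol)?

137.18 g/mol

Atom tally by fragment:
  cyclohexane ring core → C:6 H:12
  (− 2 ring H displaced by substituents)
  + CHO → C:1 H:1 O:1
  + CN → C:1 N:1
Element totals:
  C: 8
  H: 11
  N: 1
  O: 1
Molecular formula: C8H11NO.
  M = 8(12.011) + 11(1.008) + 14.007 + 15.999
    = 96.088 + 11.088 + 14.007 + 15.999 = 137.182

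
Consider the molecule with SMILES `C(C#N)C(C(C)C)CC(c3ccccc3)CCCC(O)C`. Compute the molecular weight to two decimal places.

287.45 g/mol

Atom tally by fragment:
  NCCH2 → C:2 H:2 N:1
  CH(CH(CH3)2) → C:4 H:8
  CH2 → C:1 H:2
  CH(C6H5) → C:7 H:6
  CH2 → C:1 H:2
  CH2 → C:1 H:2
  CH2 → C:1 H:2
  CH(OH) → C:1 H:2 O:1
  CH3 → C:1 H:3
Element totals:
  C: 19
  H: 29
  N: 1
  O: 1
Molecular formula: C19H29NO.
  M = 19(12.011) + 29(1.008) + 14.007 + 15.999
    = 228.209 + 29.232 + 14.007 + 15.999 = 287.447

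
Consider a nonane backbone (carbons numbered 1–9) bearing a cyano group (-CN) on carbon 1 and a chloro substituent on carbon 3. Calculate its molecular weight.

187.71 g/mol

Atom tally by fragment:
  NCCH2 → C:2 H:2 N:1
  CH2 → C:1 H:2
  CH(Cl) → C:1 H:1 Cl:1
  CH2 → C:1 H:2
  CH2 → C:1 H:2
  CH2 → C:1 H:2
  CH2 → C:1 H:2
  CH2 → C:1 H:2
  CH3 → C:1 H:3
Element totals:
  C: 10
  H: 18
  Cl: 1
  N: 1
Molecular formula: C10H18ClN.
  M = 10(12.011) + 18(1.008) + 35.45 + 14.007
    = 120.110 + 18.144 + 35.450 + 14.007 = 187.711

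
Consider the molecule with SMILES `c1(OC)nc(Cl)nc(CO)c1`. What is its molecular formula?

Atom tally by fragment:
  pyrimidine ring core → C:4 H:4 N:2
  (− 3 ring H displaced by substituents)
  + OCH3 → C:1 H:3 O:1
  + Cl → Cl:1
  + CH2OH → C:1 H:3 O:1
Element totals:
  C: 6
  H: 7
  Cl: 1
  N: 2
  O: 2

C6H7ClN2O2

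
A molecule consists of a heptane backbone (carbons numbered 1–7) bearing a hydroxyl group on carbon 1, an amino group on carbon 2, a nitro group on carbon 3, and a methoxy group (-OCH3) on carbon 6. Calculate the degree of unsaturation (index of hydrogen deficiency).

1

Atom tally by fragment:
  HOCH2 → C:1 H:3 O:1
  CH(NH2) → C:1 H:3 N:1
  CH(NO2) → C:1 H:1 N:1 O:2
  CH2 → C:1 H:2
  CH2 → C:1 H:2
  CH(OCH3) → C:2 H:4 O:1
  CH3 → C:1 H:3
Element totals:
  C: 8
  H: 18
  N: 2
  O: 4
Molecular formula: C8H18N2O4.
DoU = (2C + 2 + N − H − X) / 2 = (2·8 + 2 + 2 − 18 − 0) / 2 = 1.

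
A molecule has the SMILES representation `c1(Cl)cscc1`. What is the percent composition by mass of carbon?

40.52%

Atom tally by fragment:
  thiophene ring core → C:4 H:4 S:1
  (− 1 ring H displaced by substituents)
  + Cl → Cl:1
Element totals:
  C: 4
  H: 3
  Cl: 1
  S: 1
Molecular formula: C4H3ClS.
Molar mass = 118.578 g/mol.
Mass from C: 4 × 12.011 = 48.044 g/mol.
%C = 48.044 / 118.578 × 100 = 40.52%.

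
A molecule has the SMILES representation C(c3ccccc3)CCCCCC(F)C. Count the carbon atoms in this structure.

14

Atom tally by fragment:
  C6H5CH2 → C:7 H:7
  CH2 → C:1 H:2
  CH2 → C:1 H:2
  CH2 → C:1 H:2
  CH2 → C:1 H:2
  CH2 → C:1 H:2
  CH(F) → C:1 H:1 F:1
  CH3 → C:1 H:3
Element totals:
  C: 14
  H: 21
  F: 1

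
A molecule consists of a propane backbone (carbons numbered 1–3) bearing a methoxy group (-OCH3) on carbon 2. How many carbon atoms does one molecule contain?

4

Atom tally by fragment:
  CH3 → C:1 H:3
  CH(OCH3) → C:2 H:4 O:1
  CH3 → C:1 H:3
Element totals:
  C: 4
  H: 10
  O: 1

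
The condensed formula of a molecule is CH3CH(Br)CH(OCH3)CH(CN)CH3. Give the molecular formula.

Atom tally by fragment:
  CH3 → C:1 H:3
  CH(Br) → C:1 H:1 Br:1
  CH(OCH3) → C:2 H:4 O:1
  CH(CN) → C:2 H:1 N:1
  CH3 → C:1 H:3
Element totals:
  C: 7
  H: 12
  Br: 1
  N: 1
  O: 1

C7H12BrNO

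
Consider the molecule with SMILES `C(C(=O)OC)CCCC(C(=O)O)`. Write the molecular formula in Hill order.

Atom tally by fragment:
  CH3OOCCH2 → C:3 H:5 O:2
  CH2 → C:1 H:2
  CH2 → C:1 H:2
  CH2 → C:1 H:2
  CH2COOH → C:2 H:3 O:2
Element totals:
  C: 8
  H: 14
  O: 4

C8H14O4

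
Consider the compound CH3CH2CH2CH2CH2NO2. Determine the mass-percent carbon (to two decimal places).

Element totals:
  C: 5
  H: 11
  N: 1
  O: 2
Molecular formula: C5H11NO2.
Molar mass = 117.148 g/mol.
Mass from C: 5 × 12.011 = 60.055 g/mol.
%C = 60.055 / 117.148 × 100 = 51.26%.

51.26%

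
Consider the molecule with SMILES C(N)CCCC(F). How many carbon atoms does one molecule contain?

5

Atom tally by fragment:
  H2NCH2 → C:1 H:4 N:1
  CH2 → C:1 H:2
  CH2 → C:1 H:2
  CH2 → C:1 H:2
  CH2F → C:1 H:2 F:1
Element totals:
  C: 5
  H: 12
  F: 1
  N: 1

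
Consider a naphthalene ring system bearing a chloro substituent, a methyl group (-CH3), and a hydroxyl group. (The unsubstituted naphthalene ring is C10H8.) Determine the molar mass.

Atom tally by fragment:
  naphthalene ring system core → C:10 H:8
  (− 3 ring H displaced by substituents)
  + Cl → Cl:1
  + CH3 → C:1 H:3
  + OH → O:1 H:1
Element totals:
  C: 11
  H: 9
  Cl: 1
  O: 1
Molecular formula: C11H9ClO.
  M = 11(12.011) + 9(1.008) + 35.45 + 15.999
    = 132.121 + 9.072 + 35.450 + 15.999 = 192.642

192.64 g/mol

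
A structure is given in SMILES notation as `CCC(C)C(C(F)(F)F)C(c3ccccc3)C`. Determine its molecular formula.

Atom tally by fragment:
  CH3 → C:1 H:3
  CH2 → C:1 H:2
  CH(CH3) → C:2 H:4
  CH(CF3) → C:2 H:1 F:3
  CH(C6H5) → C:7 H:6
  CH3 → C:1 H:3
Element totals:
  C: 14
  H: 19
  F: 3

C14H19F3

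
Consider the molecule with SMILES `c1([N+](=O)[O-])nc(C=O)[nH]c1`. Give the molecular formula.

Atom tally by fragment:
  imidazole ring core → C:3 H:4 N:2
  (− 2 ring H displaced by substituents)
  + NO2 → N:1 O:2
  + CHO → C:1 H:1 O:1
Element totals:
  C: 4
  H: 3
  N: 3
  O: 3

C4H3N3O3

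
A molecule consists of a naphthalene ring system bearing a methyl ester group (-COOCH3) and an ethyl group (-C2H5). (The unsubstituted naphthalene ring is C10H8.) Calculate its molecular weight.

214.26 g/mol

Atom tally by fragment:
  naphthalene ring system core → C:10 H:8
  (− 2 ring H displaced by substituents)
  + COOCH3 → C:2 H:3 O:2
  + C2H5 → C:2 H:5
Element totals:
  C: 14
  H: 14
  O: 2
Molecular formula: C14H14O2.
  M = 14(12.011) + 14(1.008) + 2(15.999)
    = 168.154 + 14.112 + 31.998 = 214.264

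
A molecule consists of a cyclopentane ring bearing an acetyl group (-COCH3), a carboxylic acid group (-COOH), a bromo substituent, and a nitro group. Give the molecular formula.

C8H10BrNO5

Atom tally by fragment:
  cyclopentane ring core → C:5 H:10
  (− 4 ring H displaced by substituents)
  + COCH3 → C:2 H:3 O:1
  + COOH → C:1 H:1 O:2
  + Br → Br:1
  + NO2 → N:1 O:2
Element totals:
  C: 8
  H: 10
  Br: 1
  N: 1
  O: 5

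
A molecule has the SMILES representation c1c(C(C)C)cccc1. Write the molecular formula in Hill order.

Atom tally by fragment:
  benzene ring core → C:6 H:6
  (− 1 ring H displaced by substituents)
  + CH(CH3)2 → C:3 H:7
Element totals:
  C: 9
  H: 12

C9H12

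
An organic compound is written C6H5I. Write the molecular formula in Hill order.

Atom tally by fragment:
  benzene ring core → C:6 H:6
  (− 1 ring H displaced by substituents)
  + I → I:1
Element totals:
  C: 6
  H: 5
  I: 1

C6H5I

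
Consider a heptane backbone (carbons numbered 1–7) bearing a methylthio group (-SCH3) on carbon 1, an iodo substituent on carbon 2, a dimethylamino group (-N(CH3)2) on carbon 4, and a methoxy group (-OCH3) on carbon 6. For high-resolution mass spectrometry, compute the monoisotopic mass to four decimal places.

345.0623

Atom tally by fragment:
  CH3SCH2 → C:2 H:5 S:1
  CH(I) → C:1 H:1 I:1
  CH2 → C:1 H:2
  CH(N(CH3)2) → C:3 H:7 N:1
  CH2 → C:1 H:2
  CH(OCH3) → C:2 H:4 O:1
  CH3 → C:1 H:3
Element totals:
  C: 11
  H: 24
  I: 1
  N: 1
  O: 1
  S: 1
Molecular formula: C11H24INOS.
  M = 11(12.0) + 24(1.007825) + 126.904472 + 14.003074 + 15.994915 + 31.972071
    = 132.000000 + 24.187800 + 126.904472 + 14.003074 + 15.994915 + 31.972071 = 345.062332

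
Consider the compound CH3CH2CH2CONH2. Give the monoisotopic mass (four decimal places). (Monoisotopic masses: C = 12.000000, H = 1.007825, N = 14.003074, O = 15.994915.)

87.0684

Element totals:
  C: 4
  H: 9
  N: 1
  O: 1
Molecular formula: C4H9NO.
  M = 4(12.0) + 9(1.007825) + 14.003074 + 15.994915
    = 48.000000 + 9.070425 + 14.003074 + 15.994915 = 87.068414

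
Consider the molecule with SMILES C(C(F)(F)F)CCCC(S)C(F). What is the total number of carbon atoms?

Atom tally by fragment:
  F3CCH2 → C:2 H:2 F:3
  CH2 → C:1 H:2
  CH2 → C:1 H:2
  CH2 → C:1 H:2
  CH(SH) → C:1 H:2 S:1
  CH2F → C:1 H:2 F:1
Element totals:
  C: 7
  H: 12
  F: 4
  S: 1

7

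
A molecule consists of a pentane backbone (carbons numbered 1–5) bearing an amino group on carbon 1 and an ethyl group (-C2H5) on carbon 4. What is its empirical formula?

Atom tally by fragment:
  H2NCH2 → C:1 H:4 N:1
  CH2 → C:1 H:2
  CH2 → C:1 H:2
  CH(C2H5) → C:3 H:6
  CH3 → C:1 H:3
Element totals:
  C: 7
  H: 17
  N: 1
Molecular formula: C7H17N.
gcd of subscripts (7, 17, 1) = 1, so the empirical formula equals the molecular formula.

C7H17N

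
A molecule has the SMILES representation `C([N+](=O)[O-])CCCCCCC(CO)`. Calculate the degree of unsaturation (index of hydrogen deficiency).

Atom tally by fragment:
  O2NCH2 → C:1 H:2 N:1 O:2
  CH2 → C:1 H:2
  CH2 → C:1 H:2
  CH2 → C:1 H:2
  CH2 → C:1 H:2
  CH2 → C:1 H:2
  CH2 → C:1 H:2
  CH2CH2OH → C:2 H:5 O:1
Element totals:
  C: 9
  H: 19
  N: 1
  O: 3
Molecular formula: C9H19NO3.
DoU = (2C + 2 + N − H − X) / 2 = (2·9 + 2 + 1 − 19 − 0) / 2 = 1.

1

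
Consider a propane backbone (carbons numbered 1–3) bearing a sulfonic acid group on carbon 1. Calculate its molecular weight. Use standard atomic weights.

Atom tally by fragment:
  HO3SCH2 → C:1 H:3 S:1 O:3
  CH2 → C:1 H:2
  CH3 → C:1 H:3
Element totals:
  C: 3
  H: 8
  O: 3
  S: 1
Molecular formula: C3H8O3S.
  M = 3(12.011) + 8(1.008) + 3(15.999) + 32.06
    = 36.033 + 8.064 + 47.997 + 32.060 = 124.154

124.15 g/mol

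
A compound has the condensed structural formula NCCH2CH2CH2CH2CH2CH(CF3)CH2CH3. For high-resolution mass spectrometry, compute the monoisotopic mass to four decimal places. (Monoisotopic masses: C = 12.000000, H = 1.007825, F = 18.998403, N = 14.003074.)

207.1235

Atom tally by fragment:
  NCCH2 → C:2 H:2 N:1
  CH2 → C:1 H:2
  CH2 → C:1 H:2
  CH2 → C:1 H:2
  CH2 → C:1 H:2
  CH(CF3) → C:2 H:1 F:3
  CH2 → C:1 H:2
  CH3 → C:1 H:3
Element totals:
  C: 10
  H: 16
  F: 3
  N: 1
Molecular formula: C10H16F3N.
  M = 10(12.0) + 16(1.007825) + 3(18.998403) + 14.003074
    = 120.000000 + 16.125200 + 56.995209 + 14.003074 = 207.123483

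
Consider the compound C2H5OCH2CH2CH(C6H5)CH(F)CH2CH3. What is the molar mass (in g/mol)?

Element totals:
  C: 14
  H: 21
  F: 1
  O: 1
Molecular formula: C14H21FO.
  M = 14(12.011) + 21(1.008) + 18.998 + 15.999
    = 168.154 + 21.168 + 18.998 + 15.999 = 224.319

224.32 g/mol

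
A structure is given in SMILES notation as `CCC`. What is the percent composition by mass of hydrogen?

Atom tally by fragment:
  CH3 → C:1 H:3
  CH2 → C:1 H:2
  CH3 → C:1 H:3
Element totals:
  C: 3
  H: 8
Molecular formula: C3H8.
Molar mass = 44.097 g/mol.
Mass from H: 8 × 1.008 = 8.064 g/mol.
%H = 8.064 / 44.097 × 100 = 18.29%.

18.29%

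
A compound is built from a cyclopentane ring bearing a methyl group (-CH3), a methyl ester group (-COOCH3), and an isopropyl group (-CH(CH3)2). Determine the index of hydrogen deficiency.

Atom tally by fragment:
  cyclopentane ring core → C:5 H:10
  (− 3 ring H displaced by substituents)
  + CH3 → C:1 H:3
  + COOCH3 → C:2 H:3 O:2
  + CH(CH3)2 → C:3 H:7
Element totals:
  C: 11
  H: 20
  O: 2
Molecular formula: C11H20O2.
DoU = (2C + 2 + N − H − X) / 2 = (2·11 + 2 + 0 − 20 − 0) / 2 = 2.

2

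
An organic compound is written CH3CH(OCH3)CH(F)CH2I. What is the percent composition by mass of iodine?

Atom tally by fragment:
  CH3 → C:1 H:3
  CH(OCH3) → C:2 H:4 O:1
  CH(F) → C:1 H:1 F:1
  CH2I → C:1 H:2 I:1
Element totals:
  C: 5
  H: 10
  F: 1
  I: 1
  O: 1
Molecular formula: C5H10FIO.
Molar mass = 232.036 g/mol.
Mass from I: 1 × 126.904 = 126.904 g/mol.
%I = 126.904 / 232.036 × 100 = 54.69%.

54.69%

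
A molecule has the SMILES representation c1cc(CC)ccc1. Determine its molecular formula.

C8H10

Atom tally by fragment:
  benzene ring core → C:6 H:6
  (− 1 ring H displaced by substituents)
  + C2H5 → C:2 H:5
Element totals:
  C: 8
  H: 10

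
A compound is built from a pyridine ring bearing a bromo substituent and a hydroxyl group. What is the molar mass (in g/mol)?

Atom tally by fragment:
  pyridine ring core → C:5 H:5 N:1
  (− 2 ring H displaced by substituents)
  + Br → Br:1
  + OH → O:1 H:1
Element totals:
  C: 5
  H: 4
  Br: 1
  N: 1
  O: 1
Molecular formula: C5H4BrNO.
  M = 5(12.011) + 4(1.008) + 79.904 + 14.007 + 15.999
    = 60.055 + 4.032 + 79.904 + 14.007 + 15.999 = 173.997

174.00 g/mol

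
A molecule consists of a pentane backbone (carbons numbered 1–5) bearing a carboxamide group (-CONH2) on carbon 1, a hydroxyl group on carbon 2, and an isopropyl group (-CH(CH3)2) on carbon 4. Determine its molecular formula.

C9H19NO2

Atom tally by fragment:
  H2NOCCH2 → C:2 H:4 O:1 N:1
  CH(OH) → C:1 H:2 O:1
  CH2 → C:1 H:2
  CH(CH(CH3)2) → C:4 H:8
  CH3 → C:1 H:3
Element totals:
  C: 9
  H: 19
  N: 1
  O: 2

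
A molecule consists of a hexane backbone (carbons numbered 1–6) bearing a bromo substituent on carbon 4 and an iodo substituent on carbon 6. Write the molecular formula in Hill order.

Atom tally by fragment:
  CH3 → C:1 H:3
  CH2 → C:1 H:2
  CH2 → C:1 H:2
  CH(Br) → C:1 H:1 Br:1
  CH2 → C:1 H:2
  CH2I → C:1 H:2 I:1
Element totals:
  C: 6
  H: 12
  Br: 1
  I: 1

C6H12BrI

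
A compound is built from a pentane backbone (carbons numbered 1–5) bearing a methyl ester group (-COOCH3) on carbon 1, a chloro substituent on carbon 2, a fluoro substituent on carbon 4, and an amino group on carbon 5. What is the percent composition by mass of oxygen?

16.19%

Atom tally by fragment:
  CH3OOCCH2 → C:3 H:5 O:2
  CH(Cl) → C:1 H:1 Cl:1
  CH2 → C:1 H:2
  CH(F) → C:1 H:1 F:1
  CH2NH2 → C:1 H:4 N:1
Element totals:
  C: 7
  H: 13
  Cl: 1
  F: 1
  N: 1
  O: 2
Molecular formula: C7H13ClFNO2.
Molar mass = 197.634 g/mol.
Mass from O: 2 × 15.999 = 31.998 g/mol.
%O = 31.998 / 197.634 × 100 = 16.19%.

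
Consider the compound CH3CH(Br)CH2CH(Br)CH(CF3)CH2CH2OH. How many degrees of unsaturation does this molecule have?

0

Atom tally by fragment:
  CH3 → C:1 H:3
  CH(Br) → C:1 H:1 Br:1
  CH2 → C:1 H:2
  CH(Br) → C:1 H:1 Br:1
  CH(CF3) → C:2 H:1 F:3
  CH2CH2OH → C:2 H:5 O:1
Element totals:
  C: 8
  H: 13
  Br: 2
  F: 3
  O: 1
Molecular formula: C8H13Br2F3O.
DoU = (2C + 2 + N − H − X) / 2 = (2·8 + 2 + 0 − 13 − 5) / 2 = 0.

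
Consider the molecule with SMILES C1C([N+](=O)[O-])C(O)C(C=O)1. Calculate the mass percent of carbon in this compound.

41.38%

Atom tally by fragment:
  cyclobutane ring core → C:4 H:8
  (− 3 ring H displaced by substituents)
  + NO2 → N:1 O:2
  + OH → O:1 H:1
  + CHO → C:1 H:1 O:1
Element totals:
  C: 5
  H: 7
  N: 1
  O: 4
Molecular formula: C5H7NO4.
Molar mass = 145.114 g/mol.
Mass from C: 5 × 12.011 = 60.055 g/mol.
%C = 60.055 / 145.114 × 100 = 41.38%.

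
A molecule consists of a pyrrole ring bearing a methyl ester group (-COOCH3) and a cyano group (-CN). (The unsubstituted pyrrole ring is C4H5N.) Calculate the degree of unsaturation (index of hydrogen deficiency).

6

Atom tally by fragment:
  pyrrole ring core → C:4 H:5 N:1
  (− 2 ring H displaced by substituents)
  + COOCH3 → C:2 H:3 O:2
  + CN → C:1 N:1
Element totals:
  C: 7
  H: 6
  N: 2
  O: 2
Molecular formula: C7H6N2O2.
DoU = (2C + 2 + N − H − X) / 2 = (2·7 + 2 + 2 − 6 − 0) / 2 = 6.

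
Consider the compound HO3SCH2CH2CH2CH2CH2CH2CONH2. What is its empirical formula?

C7H15NO4S

Atom tally by fragment:
  HO3SCH2 → C:1 H:3 S:1 O:3
  CH2 → C:1 H:2
  CH2 → C:1 H:2
  CH2 → C:1 H:2
  CH2 → C:1 H:2
  CH2CONH2 → C:2 H:4 O:1 N:1
Element totals:
  C: 7
  H: 15
  N: 1
  O: 4
  S: 1
Molecular formula: C7H15NO4S.
gcd of subscripts (7, 15, 1, 4, 1) = 1, so the empirical formula equals the molecular formula.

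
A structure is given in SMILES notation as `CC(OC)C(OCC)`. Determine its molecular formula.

Atom tally by fragment:
  CH3 → C:1 H:3
  CH(OCH3) → C:2 H:4 O:1
  CH2OC2H5 → C:3 H:7 O:1
Element totals:
  C: 6
  H: 14
  O: 2

C6H14O2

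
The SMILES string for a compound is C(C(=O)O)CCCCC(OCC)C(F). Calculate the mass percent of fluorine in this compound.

9.21%

Atom tally by fragment:
  HOOCCH2 → C:2 H:3 O:2
  CH2 → C:1 H:2
  CH2 → C:1 H:2
  CH2 → C:1 H:2
  CH2 → C:1 H:2
  CH(OC2H5) → C:3 H:6 O:1
  CH2F → C:1 H:2 F:1
Element totals:
  C: 10
  H: 19
  F: 1
  O: 3
Molecular formula: C10H19FO3.
Molar mass = 206.257 g/mol.
Mass from F: 1 × 18.998 = 18.998 g/mol.
%F = 18.998 / 206.257 × 100 = 9.21%.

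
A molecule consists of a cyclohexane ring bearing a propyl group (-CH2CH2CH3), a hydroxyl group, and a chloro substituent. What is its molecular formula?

Atom tally by fragment:
  cyclohexane ring core → C:6 H:12
  (− 3 ring H displaced by substituents)
  + CH2CH2CH3 → C:3 H:7
  + OH → O:1 H:1
  + Cl → Cl:1
Element totals:
  C: 9
  H: 17
  Cl: 1
  O: 1

C9H17ClO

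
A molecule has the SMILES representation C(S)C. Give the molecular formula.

C2H6S

Atom tally by fragment:
  HSCH2 → C:1 H:3 S:1
  CH3 → C:1 H:3
Element totals:
  C: 2
  H: 6
  S: 1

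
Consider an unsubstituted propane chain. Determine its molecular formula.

C3H8

Atom tally by fragment:
  CH3 → C:1 H:3
  CH2 → C:1 H:2
  CH3 → C:1 H:3
Element totals:
  C: 3
  H: 8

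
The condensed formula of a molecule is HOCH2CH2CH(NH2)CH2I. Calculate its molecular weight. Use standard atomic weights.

Element totals:
  C: 4
  H: 10
  I: 1
  N: 1
  O: 1
Molecular formula: C4H10INO.
  M = 4(12.011) + 10(1.008) + 126.904 + 14.007 + 15.999
    = 48.044 + 10.080 + 126.904 + 14.007 + 15.999 = 215.034

215.03 g/mol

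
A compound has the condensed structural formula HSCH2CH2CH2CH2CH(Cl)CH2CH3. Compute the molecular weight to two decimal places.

Atom tally by fragment:
  HSCH2 → C:1 H:3 S:1
  CH2 → C:1 H:2
  CH2 → C:1 H:2
  CH2 → C:1 H:2
  CH(Cl) → C:1 H:1 Cl:1
  CH2 → C:1 H:2
  CH3 → C:1 H:3
Element totals:
  C: 7
  H: 15
  Cl: 1
  S: 1
Molecular formula: C7H15ClS.
  M = 7(12.011) + 15(1.008) + 35.45 + 32.06
    = 84.077 + 15.120 + 35.450 + 32.060 = 166.707

166.71 g/mol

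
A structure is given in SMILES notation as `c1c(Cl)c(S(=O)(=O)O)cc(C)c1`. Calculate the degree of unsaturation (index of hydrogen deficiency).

4

Atom tally by fragment:
  benzene ring core → C:6 H:6
  (− 3 ring H displaced by substituents)
  + Cl → Cl:1
  + SO3H → S:1 O:3 H:1
  + CH3 → C:1 H:3
Element totals:
  C: 7
  H: 7
  Cl: 1
  O: 3
  S: 1
Molecular formula: C7H7ClO3S.
DoU = (2C + 2 + N − H − X) / 2 = (2·7 + 2 + 0 − 7 − 1) / 2 = 4.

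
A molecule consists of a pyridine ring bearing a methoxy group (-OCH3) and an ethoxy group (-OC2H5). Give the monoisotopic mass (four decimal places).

153.0790

Atom tally by fragment:
  pyridine ring core → C:5 H:5 N:1
  (− 2 ring H displaced by substituents)
  + OCH3 → C:1 H:3 O:1
  + OC2H5 → C:2 H:5 O:1
Element totals:
  C: 8
  H: 11
  N: 1
  O: 2
Molecular formula: C8H11NO2.
  M = 8(12.0) + 11(1.007825) + 14.003074 + 2(15.994915)
    = 96.000000 + 11.086075 + 14.003074 + 31.989830 = 153.078979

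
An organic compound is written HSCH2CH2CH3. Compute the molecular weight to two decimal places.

76.16 g/mol

Element totals:
  C: 3
  H: 8
  S: 1
Molecular formula: C3H8S.
  M = 3(12.011) + 8(1.008) + 32.06
    = 36.033 + 8.064 + 32.060 = 76.157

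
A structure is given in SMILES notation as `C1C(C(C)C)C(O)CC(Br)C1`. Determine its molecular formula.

Atom tally by fragment:
  cyclohexane ring core → C:6 H:12
  (− 3 ring H displaced by substituents)
  + CH(CH3)2 → C:3 H:7
  + OH → O:1 H:1
  + Br → Br:1
Element totals:
  C: 9
  H: 17
  Br: 1
  O: 1

C9H17BrO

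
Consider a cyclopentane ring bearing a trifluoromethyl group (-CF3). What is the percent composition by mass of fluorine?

41.26%

Atom tally by fragment:
  cyclopentane ring core → C:5 H:10
  (− 1 ring H displaced by substituents)
  + CF3 → C:1 F:3
Element totals:
  C: 6
  H: 9
  F: 3
Molecular formula: C6H9F3.
Molar mass = 138.132 g/mol.
Mass from F: 3 × 18.998 = 56.994 g/mol.
%F = 56.994 / 138.132 × 100 = 41.26%.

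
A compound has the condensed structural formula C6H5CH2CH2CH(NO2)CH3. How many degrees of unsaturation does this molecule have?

5

Atom tally by fragment:
  C6H5CH2 → C:7 H:7
  CH2 → C:1 H:2
  CH(NO2) → C:1 H:1 N:1 O:2
  CH3 → C:1 H:3
Element totals:
  C: 10
  H: 13
  N: 1
  O: 2
Molecular formula: C10H13NO2.
DoU = (2C + 2 + N − H − X) / 2 = (2·10 + 2 + 1 − 13 − 0) / 2 = 5.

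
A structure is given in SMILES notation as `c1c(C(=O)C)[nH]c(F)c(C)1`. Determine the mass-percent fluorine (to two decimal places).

Atom tally by fragment:
  pyrrole ring core → C:4 H:5 N:1
  (− 3 ring H displaced by substituents)
  + COCH3 → C:2 H:3 O:1
  + F → F:1
  + CH3 → C:1 H:3
Element totals:
  C: 7
  H: 8
  F: 1
  N: 1
  O: 1
Molecular formula: C7H8FNO.
Molar mass = 141.145 g/mol.
Mass from F: 1 × 18.998 = 18.998 g/mol.
%F = 18.998 / 141.145 × 100 = 13.46%.

13.46%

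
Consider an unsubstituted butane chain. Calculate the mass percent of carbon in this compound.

82.66%

Atom tally by fragment:
  CH3 → C:1 H:3
  CH2 → C:1 H:2
  CH2 → C:1 H:2
  CH3 → C:1 H:3
Element totals:
  C: 4
  H: 10
Molecular formula: C4H10.
Molar mass = 58.124 g/mol.
Mass from C: 4 × 12.011 = 48.044 g/mol.
%C = 48.044 / 58.124 × 100 = 82.66%.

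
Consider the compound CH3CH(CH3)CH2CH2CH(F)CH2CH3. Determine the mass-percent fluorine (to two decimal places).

Atom tally by fragment:
  CH3 → C:1 H:3
  CH(CH3) → C:2 H:4
  CH2 → C:1 H:2
  CH2 → C:1 H:2
  CH(F) → C:1 H:1 F:1
  CH2 → C:1 H:2
  CH3 → C:1 H:3
Element totals:
  C: 8
  H: 17
  F: 1
Molecular formula: C8H17F.
Molar mass = 132.222 g/mol.
Mass from F: 1 × 18.998 = 18.998 g/mol.
%F = 18.998 / 132.222 × 100 = 14.37%.

14.37%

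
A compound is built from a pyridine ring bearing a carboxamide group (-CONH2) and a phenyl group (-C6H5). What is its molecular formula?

C12H10N2O

Atom tally by fragment:
  pyridine ring core → C:5 H:5 N:1
  (− 2 ring H displaced by substituents)
  + CONH2 → C:1 H:2 O:1 N:1
  + C6H5 → C:6 H:5
Element totals:
  C: 12
  H: 10
  N: 2
  O: 1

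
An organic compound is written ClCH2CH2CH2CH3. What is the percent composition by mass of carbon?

51.90%

Element totals:
  C: 4
  H: 9
  Cl: 1
Molecular formula: C4H9Cl.
Molar mass = 92.566 g/mol.
Mass from C: 4 × 12.011 = 48.044 g/mol.
%C = 48.044 / 92.566 × 100 = 51.90%.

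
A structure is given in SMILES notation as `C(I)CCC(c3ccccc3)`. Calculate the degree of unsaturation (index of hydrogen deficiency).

4

Atom tally by fragment:
  ICH2 → C:1 H:2 I:1
  CH2 → C:1 H:2
  CH2 → C:1 H:2
  CH2C6H5 → C:7 H:7
Element totals:
  C: 10
  H: 13
  I: 1
Molecular formula: C10H13I.
DoU = (2C + 2 + N − H − X) / 2 = (2·10 + 2 + 0 − 13 − 1) / 2 = 4.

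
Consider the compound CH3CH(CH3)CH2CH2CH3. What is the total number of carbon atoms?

Element totals:
  C: 6
  H: 14

6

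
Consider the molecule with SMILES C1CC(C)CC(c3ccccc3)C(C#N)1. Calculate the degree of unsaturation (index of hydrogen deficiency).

Atom tally by fragment:
  cyclohexane ring core → C:6 H:12
  (− 3 ring H displaced by substituents)
  + CH3 → C:1 H:3
  + C6H5 → C:6 H:5
  + CN → C:1 N:1
Element totals:
  C: 14
  H: 17
  N: 1
Molecular formula: C14H17N.
DoU = (2C + 2 + N − H − X) / 2 = (2·14 + 2 + 1 − 17 − 0) / 2 = 7.

7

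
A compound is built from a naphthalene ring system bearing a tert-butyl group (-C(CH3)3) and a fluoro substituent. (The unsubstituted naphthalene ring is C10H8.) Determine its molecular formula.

Atom tally by fragment:
  naphthalene ring system core → C:10 H:8
  (− 2 ring H displaced by substituents)
  + C(CH3)3 → C:4 H:9
  + F → F:1
Element totals:
  C: 14
  H: 15
  F: 1

C14H15F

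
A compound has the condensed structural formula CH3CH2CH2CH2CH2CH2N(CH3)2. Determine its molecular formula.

C8H19N

Atom tally by fragment:
  CH3 → C:1 H:3
  CH2 → C:1 H:2
  CH2 → C:1 H:2
  CH2 → C:1 H:2
  CH2 → C:1 H:2
  CH2N(CH3)2 → C:3 H:8 N:1
Element totals:
  C: 8
  H: 19
  N: 1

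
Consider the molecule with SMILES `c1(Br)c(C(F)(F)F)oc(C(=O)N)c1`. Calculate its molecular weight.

257.99 g/mol

Atom tally by fragment:
  furan ring core → C:4 H:4 O:1
  (− 3 ring H displaced by substituents)
  + Br → Br:1
  + CF3 → C:1 F:3
  + CONH2 → C:1 H:2 O:1 N:1
Element totals:
  C: 6
  H: 3
  Br: 1
  F: 3
  N: 1
  O: 2
Molecular formula: C6H3BrF3NO2.
  M = 6(12.011) + 3(1.008) + 79.904 + 3(18.998) + 14.007 + 2(15.999)
    = 72.066 + 3.024 + 79.904 + 56.994 + 14.007 + 31.998 = 257.993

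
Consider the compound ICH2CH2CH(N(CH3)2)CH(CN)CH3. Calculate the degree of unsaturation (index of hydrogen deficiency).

Element totals:
  C: 8
  H: 15
  I: 1
  N: 2
Molecular formula: C8H15IN2.
DoU = (2C + 2 + N − H − X) / 2 = (2·8 + 2 + 2 − 15 − 1) / 2 = 2.

2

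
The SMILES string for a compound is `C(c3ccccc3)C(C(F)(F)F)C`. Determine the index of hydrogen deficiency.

4

Atom tally by fragment:
  C6H5CH2 → C:7 H:7
  CH(CF3) → C:2 H:1 F:3
  CH3 → C:1 H:3
Element totals:
  C: 10
  H: 11
  F: 3
Molecular formula: C10H11F3.
DoU = (2C + 2 + N − H − X) / 2 = (2·10 + 2 + 0 − 11 − 3) / 2 = 4.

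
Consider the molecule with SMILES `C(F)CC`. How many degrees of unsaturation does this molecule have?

0

Atom tally by fragment:
  FCH2 → C:1 H:2 F:1
  CH2 → C:1 H:2
  CH3 → C:1 H:3
Element totals:
  C: 3
  H: 7
  F: 1
Molecular formula: C3H7F.
DoU = (2C + 2 + N − H − X) / 2 = (2·3 + 2 + 0 − 7 − 1) / 2 = 0.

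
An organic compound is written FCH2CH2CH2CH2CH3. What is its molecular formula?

C5H11F

Atom tally by fragment:
  FCH2 → C:1 H:2 F:1
  CH2 → C:1 H:2
  CH2 → C:1 H:2
  CH2 → C:1 H:2
  CH3 → C:1 H:3
Element totals:
  C: 5
  H: 11
  F: 1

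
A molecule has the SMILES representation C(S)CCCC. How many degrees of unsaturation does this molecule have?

Atom tally by fragment:
  HSCH2 → C:1 H:3 S:1
  CH2 → C:1 H:2
  CH2 → C:1 H:2
  CH2 → C:1 H:2
  CH3 → C:1 H:3
Element totals:
  C: 5
  H: 12
  S: 1
Molecular formula: C5H12S.
DoU = (2C + 2 + N − H − X) / 2 = (2·5 + 2 + 0 − 12 − 0) / 2 = 0.

0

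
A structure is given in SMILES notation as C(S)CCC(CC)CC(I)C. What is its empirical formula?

Atom tally by fragment:
  HSCH2 → C:1 H:3 S:1
  CH2 → C:1 H:2
  CH2 → C:1 H:2
  CH(C2H5) → C:3 H:6
  CH2 → C:1 H:2
  CH(I) → C:1 H:1 I:1
  CH3 → C:1 H:3
Element totals:
  C: 9
  H: 19
  I: 1
  S: 1
Molecular formula: C9H19IS.
gcd of subscripts (9, 19, 1, 1) = 1, so the empirical formula equals the molecular formula.

C9H19IS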